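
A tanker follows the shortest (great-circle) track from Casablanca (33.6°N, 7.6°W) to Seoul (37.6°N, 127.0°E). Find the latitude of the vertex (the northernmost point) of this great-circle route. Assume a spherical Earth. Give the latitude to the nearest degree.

≈ 62°N

The great circle lies in the plane with unit normal n̂ = (p₁ × p₂)/|p₁ × p₂|.
Here n̂_z ≈ +0.474; the vertex latitude is φ_max = arccos|n̂_z| ≈ 61.7°.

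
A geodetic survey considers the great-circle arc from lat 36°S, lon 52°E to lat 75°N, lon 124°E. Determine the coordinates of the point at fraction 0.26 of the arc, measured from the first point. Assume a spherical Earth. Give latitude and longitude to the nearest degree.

≈ lat 6°S, lon 61°E

Write both endpoints as unit vectors p₁, p₂ with components (cos φ cos λ, cos φ sin λ, sin φ).
The central angle between the endpoints is δ = arccos(p₁·p₂) ≈ 2.098 rad (120.2°).
Interpolate at f = 0.26 with slerp weights a = sin((1−f)δ)/sin δ ≈ 1.157, b = sin(fδ)/sin δ ≈ 0.600.
p = a·p₁ + b·p₂ ≈ (0.489, 0.866, -0.100); φ = arcsin(p_z) ≈ -5.75°, λ = atan2(p_y, p_x) ≈ 60.54°.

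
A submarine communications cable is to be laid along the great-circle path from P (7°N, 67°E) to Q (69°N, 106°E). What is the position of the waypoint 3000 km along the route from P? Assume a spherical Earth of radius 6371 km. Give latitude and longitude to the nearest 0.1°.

Convert each endpoint to a unit vector on the sphere (x = cos φ cos λ, y = cos φ sin λ, z = sin φ).
The central angle between the endpoints is δ = arccos(p₁·p₂) ≈ 1.170 rad (67.0°). The total great-circle distance is δ·R ≈ 1.170 × 6371 ≈ 7454 km, so the target fraction is f = 3000/7454 ≈ 0.402.
Interpolate at f ≈ 0.402 with slerp weights a = sin((1−f)δ)/sin δ ≈ 0.699, b = sin(fδ)/sin δ ≈ 0.493.
p = a·p₁ + b·p₂ ≈ (0.222, 0.808, 0.545); φ = arcsin(p_z) ≈ 33.04°, λ = atan2(p_y, p_x) ≈ 74.62°.

≈ (33.0°N, 74.6°E)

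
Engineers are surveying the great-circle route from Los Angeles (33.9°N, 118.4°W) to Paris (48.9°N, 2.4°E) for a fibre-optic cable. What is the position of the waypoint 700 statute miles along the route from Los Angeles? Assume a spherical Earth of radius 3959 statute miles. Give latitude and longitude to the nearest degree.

≈ (42°N, 111°W)

Convert each endpoint to a unit vector on the sphere (x = cos φ cos λ, y = cos φ sin λ, z = sin φ).
The central angle between the endpoints is δ = arccos(p₁·p₂) ≈ 1.429 rad (81.9°). The total great-circle distance is δ·R ≈ 1.429 × 3959 ≈ 5659 mi, so the target fraction is f = 700/5659 ≈ 0.124.
Interpolate at f ≈ 0.124 with slerp weights a = sin((1−f)δ)/sin δ ≈ 0.959, b = sin(fδ)/sin δ ≈ 0.178.
p = a·p₁ + b·p₂ ≈ (-0.262, -0.696, 0.669); φ = arcsin(p_z) ≈ 41.99°, λ = atan2(p_y, p_x) ≈ -110.64°.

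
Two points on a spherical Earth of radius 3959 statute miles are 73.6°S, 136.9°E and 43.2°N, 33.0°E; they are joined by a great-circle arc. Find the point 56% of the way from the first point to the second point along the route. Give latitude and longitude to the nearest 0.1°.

≈ 13.3°S, 53.0°E

Convert each endpoint to a unit vector on the sphere (x = cos φ cos λ, y = cos φ sin λ, z = sin φ).
The central angle between the endpoints is δ = arccos(p₁·p₂) ≈ 2.355 rad (134.9°).
Interpolate at f = 0.56 with slerp weights a = sin((1−f)δ)/sin δ ≈ 1.215, b = sin(fδ)/sin δ ≈ 1.368.
p = a·p₁ + b·p₂ ≈ (0.586, 0.777, -0.230); φ = arcsin(p_z) ≈ -13.27°, λ = atan2(p_y, p_x) ≈ 53.01°.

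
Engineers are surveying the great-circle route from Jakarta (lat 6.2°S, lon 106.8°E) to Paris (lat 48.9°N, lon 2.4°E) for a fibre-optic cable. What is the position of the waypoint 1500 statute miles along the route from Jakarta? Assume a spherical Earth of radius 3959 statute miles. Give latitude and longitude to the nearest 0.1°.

≈ lat 10.2°N, lon 92.5°E

The haversine formula gives a central angle δ ≈ 1.817 rad (104.1°) between the endpoints. The total great-circle distance is δ·R ≈ 1.817 × 3959 ≈ 7194 mi, so the target fraction is f = 1500/7194 ≈ 0.208.
Interpolate at f ≈ 0.208 with slerp weights a = sin((1−f)δ)/sin δ ≈ 1.022, b = sin(fδ)/sin δ ≈ 0.381.
p = a·p₁ + b·p₂ ≈ (-0.043, 0.983, 0.177); φ = arcsin(p_z) ≈ 10.20°, λ = atan2(p_y, p_x) ≈ 92.52°.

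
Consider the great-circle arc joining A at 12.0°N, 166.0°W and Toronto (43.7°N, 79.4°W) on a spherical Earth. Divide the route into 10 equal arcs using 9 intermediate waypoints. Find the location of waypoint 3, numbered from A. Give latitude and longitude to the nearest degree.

Write both endpoints as unit vectors p₁, p₂ with components (cos φ cos λ, cos φ sin λ, sin φ).
The central angle between the endpoints is δ = arccos(p₁·p₂) ≈ 1.384 rad (79.3°).
Interpolate at f = 3/10 with slerp weights a = sin((1−f)δ)/sin δ ≈ 0.839, b = sin(fδ)/sin δ ≈ 0.411.
p = a·p₁ + b·p₂ ≈ (-0.742, -0.490, 0.458); φ = arcsin(p_z) ≈ 27.26°, λ = atan2(p_y, p_x) ≈ -146.53°.

≈ 27°N, 147°W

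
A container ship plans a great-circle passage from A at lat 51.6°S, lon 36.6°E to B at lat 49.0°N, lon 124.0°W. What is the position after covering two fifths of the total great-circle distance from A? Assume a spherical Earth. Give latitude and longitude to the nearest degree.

From cos δ = sin φ₁ sin φ₂ + cos φ₁ cos φ₂ cos Δλ, the central angle is δ ≈ 2.921 rad (167.4°).
Interpolate at f = 2/5 with slerp weights a = sin((1−f)δ)/sin δ ≈ 4.501, b = sin(fδ)/sin δ ≈ 4.211.
p = a·p₁ + b·p₂ ≈ (0.700, -0.624, -0.349); φ = arcsin(p_z) ≈ -20.43°, λ = atan2(p_y, p_x) ≈ -41.71°.

≈ lat 20°S, lon 42°W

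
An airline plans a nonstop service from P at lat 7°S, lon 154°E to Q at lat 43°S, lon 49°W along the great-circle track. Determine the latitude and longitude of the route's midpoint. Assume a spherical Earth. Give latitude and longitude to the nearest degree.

≈ lat 62°S, lon 164°W

Convert each endpoint to a unit vector on the sphere (x = cos φ cos λ, y = cos φ sin λ, z = sin φ).
The central angle between the endpoints is δ = arccos(p₁·p₂) ≈ 2.196 rad (125.8°).
Interpolate at f = 1/2 with slerp weights a = sin((1−f)δ)/sin δ ≈ 1.098, b = sin(fδ)/sin δ ≈ 1.098.
p = a·p₁ + b·p₂ ≈ (-0.453, -0.128, -0.882); φ = arcsin(p_z) ≈ -61.94°, λ = atan2(p_y, p_x) ≈ -164.18°.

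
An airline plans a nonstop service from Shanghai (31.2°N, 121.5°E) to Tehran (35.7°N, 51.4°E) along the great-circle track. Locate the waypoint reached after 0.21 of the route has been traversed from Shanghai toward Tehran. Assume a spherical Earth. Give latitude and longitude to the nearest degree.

≈ (36°N, 108°E)

Write both endpoints as unit vectors p₁, p₂ with components (cos φ cos λ, cos φ sin λ, sin φ).
The central angle between the endpoints is δ = arccos(p₁·p₂) ≈ 1.002 rad (57.4°).
Interpolate at f = 0.21 with slerp weights a = sin((1−f)δ)/sin δ ≈ 0.844, b = sin(fδ)/sin δ ≈ 0.248.
p = a·p₁ + b·p₂ ≈ (-0.252, 0.773, 0.582); φ = arcsin(p_z) ≈ 35.60°, λ = atan2(p_y, p_x) ≈ 108.04°.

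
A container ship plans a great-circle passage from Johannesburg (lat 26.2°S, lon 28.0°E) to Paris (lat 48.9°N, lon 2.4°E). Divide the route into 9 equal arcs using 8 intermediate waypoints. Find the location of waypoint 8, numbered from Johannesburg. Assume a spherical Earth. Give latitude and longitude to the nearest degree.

≈ lat 41°N, lon 7°E

Write both endpoints as unit vectors p₁, p₂ with components (cos φ cos λ, cos φ sin λ, sin φ).
The central angle between the endpoints is δ = arccos(p₁·p₂) ≈ 1.370 rad (78.5°).
Interpolate at f = 8/9 with slerp weights a = sin((1−f)δ)/sin δ ≈ 0.155, b = sin(fδ)/sin δ ≈ 0.958.
p = a·p₁ + b·p₂ ≈ (0.752, 0.092, 0.653); φ = arcsin(p_z) ≈ 40.79°, λ = atan2(p_y, p_x) ≈ 6.95°.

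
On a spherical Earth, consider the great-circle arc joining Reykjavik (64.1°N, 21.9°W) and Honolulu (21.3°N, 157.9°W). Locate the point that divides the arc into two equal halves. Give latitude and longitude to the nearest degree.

≈ 61°N, 132°W

Convert each endpoint to a unit vector on the sphere (x = cos φ cos λ, y = cos φ sin λ, z = sin φ).
The central angle between the endpoints is δ = arccos(p₁·p₂) ≈ 1.537 rad (88.1°).
Interpolate at f = 1/2 with slerp weights a = sin((1−f)δ)/sin δ ≈ 0.695, b = sin(fδ)/sin δ ≈ 0.695.
p = a·p₁ + b·p₂ ≈ (-0.318, -0.357, 0.878); φ = arcsin(p_z) ≈ 61.42°, λ = atan2(p_y, p_x) ≈ -131.73°.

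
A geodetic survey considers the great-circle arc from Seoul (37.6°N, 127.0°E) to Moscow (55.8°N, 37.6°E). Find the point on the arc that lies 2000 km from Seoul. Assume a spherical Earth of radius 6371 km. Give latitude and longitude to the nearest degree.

≈ 50°N, 109°E

From cos δ = sin φ₁ sin φ₂ + cos φ₁ cos φ₂ cos Δλ, the central angle is δ ≈ 1.036 rad (59.4°). The total great-circle distance is δ·R ≈ 1.036 × 6371 ≈ 6603 km, so the target fraction is f = 2000/6603 ≈ 0.303.
Interpolate at f ≈ 0.303 with slerp weights a = sin((1−f)δ)/sin δ ≈ 0.768, b = sin(fδ)/sin δ ≈ 0.359.
p = a·p₁ + b·p₂ ≈ (-0.207, 0.609, 0.766); φ = arcsin(p_z) ≈ 49.96°, λ = atan2(p_y, p_x) ≈ 108.73°.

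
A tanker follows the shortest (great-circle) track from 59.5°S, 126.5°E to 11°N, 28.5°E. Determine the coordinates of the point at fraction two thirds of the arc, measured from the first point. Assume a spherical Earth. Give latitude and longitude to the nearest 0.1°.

≈ 18.6°S, 46.5°E

From cos δ = sin φ₁ sin φ₂ + cos φ₁ cos φ₂ cos Δλ, the central angle is δ ≈ 1.807 rad (103.5°).
Interpolate at f = 2/3 with slerp weights a = sin((1−f)δ)/sin δ ≈ 0.583, b = sin(fδ)/sin δ ≈ 0.960.
p = a·p₁ + b·p₂ ≈ (0.652, 0.687, -0.319); φ = arcsin(p_z) ≈ -18.59°, λ = atan2(p_y, p_x) ≈ 46.50°.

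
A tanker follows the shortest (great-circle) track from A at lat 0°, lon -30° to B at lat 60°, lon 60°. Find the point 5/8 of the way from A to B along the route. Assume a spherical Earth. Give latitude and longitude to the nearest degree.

≈ lat 46°, lon 7°

Convert each endpoint to a unit vector on the sphere (x = cos φ cos λ, y = cos φ sin λ, z = sin φ).
The central angle between the endpoints is δ = arccos(p₁·p₂) ≈ 1.571 rad (90.0°).
Interpolate at f = 5/8 with slerp weights a = sin((1−f)δ)/sin δ ≈ 0.556, b = sin(fδ)/sin δ ≈ 0.831.
p = a·p₁ + b·p₂ ≈ (0.689, 0.082, 0.720); φ = arcsin(p_z) ≈ 46.06°, λ = atan2(p_y, p_x) ≈ 6.81°.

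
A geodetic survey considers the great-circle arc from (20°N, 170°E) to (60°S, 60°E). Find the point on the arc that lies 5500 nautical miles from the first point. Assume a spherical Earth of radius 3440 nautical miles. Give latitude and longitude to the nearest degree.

Convert each endpoint to a unit vector on the sphere (x = cos φ cos λ, y = cos φ sin λ, z = sin φ).
The central angle between the endpoints is δ = arccos(p₁·p₂) ≈ 2.045 rad (117.2°). The total great-circle distance is δ·R ≈ 2.045 × 3440 ≈ 7036 nmi, so the target fraction is f = 5500/7036 ≈ 0.782.
Interpolate at f ≈ 0.782 with slerp weights a = sin((1−f)δ)/sin δ ≈ 0.485, b = sin(fδ)/sin δ ≈ 1.124.
p = a·p₁ + b·p₂ ≈ (-0.168, 0.566, -0.807); φ = arcsin(p_z) ≈ -53.82°, λ = atan2(p_y, p_x) ≈ 106.56°.

≈ (54°S, 107°E)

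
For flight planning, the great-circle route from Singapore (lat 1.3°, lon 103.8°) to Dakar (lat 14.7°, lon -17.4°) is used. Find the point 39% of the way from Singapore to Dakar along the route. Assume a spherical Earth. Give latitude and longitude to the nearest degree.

Write both endpoints as unit vectors p₁, p₂ with components (cos φ cos λ, cos φ sin λ, sin φ).
The central angle between the endpoints is δ = arccos(p₁·p₂) ≈ 2.089 rad (119.7°).
Interpolate at f = 0.39 with slerp weights a = sin((1−f)δ)/sin δ ≈ 1.101, b = sin(fδ)/sin δ ≈ 0.837.
p = a·p₁ + b·p₂ ≈ (0.510, 0.827, 0.237); φ = arcsin(p_z) ≈ 13.74°, λ = atan2(p_y, p_x) ≈ 58.30°.

≈ lat 14°, lon 58°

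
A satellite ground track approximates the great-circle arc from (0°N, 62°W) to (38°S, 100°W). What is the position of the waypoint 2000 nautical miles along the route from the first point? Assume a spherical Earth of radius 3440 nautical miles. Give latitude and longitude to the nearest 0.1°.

Write both endpoints as unit vectors p₁, p₂ with components (cos φ cos λ, cos φ sin λ, sin φ).
The central angle between the endpoints is δ = arccos(p₁·p₂) ≈ 0.901 rad (51.6°). The total great-circle distance is δ·R ≈ 0.901 × 3440 ≈ 3099 nmi, so the target fraction is f = 2000/3099 ≈ 0.645.
Interpolate at f ≈ 0.645 with slerp weights a = sin((1−f)δ)/sin δ ≈ 0.401, b = sin(fδ)/sin δ ≈ 0.701.
p = a·p₁ + b·p₂ ≈ (0.092, -0.897, -0.431); φ = arcsin(p_z) ≈ -25.55°, λ = atan2(p_y, p_x) ≈ -84.13°.

≈ (25.6°S, 84.1°W)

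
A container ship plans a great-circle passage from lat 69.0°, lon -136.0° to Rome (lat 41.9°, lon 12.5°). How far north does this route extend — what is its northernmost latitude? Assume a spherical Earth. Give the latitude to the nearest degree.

The great circle lies in the plane with unit normal n̂ = (p₁ × p₂)/|p₁ × p₂|.
Here n̂_z ≈ +0.152; the vertex latitude is φ_max = arccos|n̂_z| ≈ 81.3°.

≈ 81°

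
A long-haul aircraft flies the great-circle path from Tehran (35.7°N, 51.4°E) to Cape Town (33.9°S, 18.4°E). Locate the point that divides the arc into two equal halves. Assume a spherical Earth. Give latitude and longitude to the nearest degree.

≈ (1°N, 35°E)

Convert each endpoint to a unit vector on the sphere (x = cos φ cos λ, y = cos φ sin λ, z = sin φ).
The central angle between the endpoints is δ = arccos(p₁·p₂) ≈ 1.329 rad (76.1°).
Interpolate at f = 1/2 with slerp weights a = sin((1−f)δ)/sin δ ≈ 0.635, b = sin(fδ)/sin δ ≈ 0.635.
p = a·p₁ + b·p₂ ≈ (0.822, 0.569, 0.016); φ = arcsin(p_z) ≈ 0.94°, λ = atan2(p_y, p_x) ≈ 34.71°.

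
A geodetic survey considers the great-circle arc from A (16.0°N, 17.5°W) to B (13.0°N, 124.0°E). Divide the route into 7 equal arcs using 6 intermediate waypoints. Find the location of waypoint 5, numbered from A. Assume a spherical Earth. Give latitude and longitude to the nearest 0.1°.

Write both endpoints as unit vectors p₁, p₂ with components (cos φ cos λ, cos φ sin λ, sin φ).
The central angle between the endpoints is δ = arccos(p₁·p₂) ≈ 2.306 rad (132.1°).
Interpolate at f = 5/7 with slerp weights a = sin((1−f)δ)/sin δ ≈ 0.826, b = sin(fδ)/sin δ ≈ 1.345.
p = a·p₁ + b·p₂ ≈ (0.024, 0.848, 0.530); φ = arcsin(p_z) ≈ 32.01°, λ = atan2(p_y, p_x) ≈ 88.35°.

≈ (32.0°N, 88.4°E)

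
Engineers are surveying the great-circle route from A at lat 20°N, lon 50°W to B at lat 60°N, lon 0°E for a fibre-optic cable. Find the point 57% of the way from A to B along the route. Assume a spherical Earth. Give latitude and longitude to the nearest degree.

Write both endpoints as unit vectors p₁, p₂ with components (cos φ cos λ, cos φ sin λ, sin φ).
The central angle between the endpoints is δ = arccos(p₁·p₂) ≈ 0.930 rad (53.3°).
Interpolate at f = 0.57 with slerp weights a = sin((1−f)δ)/sin δ ≈ 0.486, b = sin(fδ)/sin δ ≈ 0.631.
p = a·p₁ + b·p₂ ≈ (0.609, -0.350, 0.712); φ = arcsin(p_z) ≈ 45.42°, λ = atan2(p_y, p_x) ≈ -29.87°.

≈ lat 45°N, lon 30°W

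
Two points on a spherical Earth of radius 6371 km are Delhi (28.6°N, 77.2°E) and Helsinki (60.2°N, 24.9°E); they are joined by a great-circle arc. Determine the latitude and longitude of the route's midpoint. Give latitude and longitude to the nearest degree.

≈ 47°N, 59°E

Write both endpoints as unit vectors p₁, p₂ with components (cos φ cos λ, cos φ sin λ, sin φ).
The central angle between the endpoints is δ = arccos(p₁·p₂) ≈ 0.820 rad (47.0°).
Interpolate at f = 1/2 with slerp weights a = sin((1−f)δ)/sin δ ≈ 0.545, b = sin(fδ)/sin δ ≈ 0.545.
p = a·p₁ + b·p₂ ≈ (0.352, 0.581, 0.734); φ = arcsin(p_z) ≈ 47.23°, λ = atan2(p_y, p_x) ≈ 58.80°.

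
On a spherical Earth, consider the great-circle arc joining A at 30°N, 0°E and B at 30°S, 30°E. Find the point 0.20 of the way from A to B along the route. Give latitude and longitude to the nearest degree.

Write both endpoints as unit vectors p₁, p₂ with components (cos φ cos λ, cos φ sin λ, sin φ).
The central angle between the endpoints is δ = arccos(p₁·p₂) ≈ 1.160 rad (66.5°).
Interpolate at f = 0.20 with slerp weights a = sin((1−f)δ)/sin δ ≈ 0.873, b = sin(fδ)/sin δ ≈ 0.251.
p = a·p₁ + b·p₂ ≈ (0.944, 0.109, 0.311); φ = arcsin(p_z) ≈ 18.13°, λ = atan2(p_y, p_x) ≈ 6.56°.

≈ 18°N, 7°E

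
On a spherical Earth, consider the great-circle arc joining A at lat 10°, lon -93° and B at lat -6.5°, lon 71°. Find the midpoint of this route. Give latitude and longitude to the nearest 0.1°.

Convert each endpoint to a unit vector on the sphere (x = cos φ cos λ, y = cos φ sin λ, z = sin φ).
The central angle between the endpoints is δ = arccos(p₁·p₂) ≈ 2.859 rad (163.8°).
Interpolate at f = 1/2 with slerp weights a = sin((1−f)δ)/sin δ ≈ 3.546, b = sin(fδ)/sin δ ≈ 3.546.
p = a·p₁ + b·p₂ ≈ (0.964, -0.156, 0.214); φ = arcsin(p_z) ≈ 12.38°, λ = atan2(p_y, p_x) ≈ -9.19°.

≈ lat 12.4°, lon -9.2°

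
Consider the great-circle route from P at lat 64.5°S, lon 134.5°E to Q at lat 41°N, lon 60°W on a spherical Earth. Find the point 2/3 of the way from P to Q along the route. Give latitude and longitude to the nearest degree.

≈ lat 10°S, lon 72°W

Convert each endpoint to a unit vector on the sphere (x = cos φ cos λ, y = cos φ sin λ, z = sin φ).
The central angle between the endpoints is δ = arccos(p₁·p₂) ≈ 2.706 rad (155.1°).
Interpolate at f = 2/3 with slerp weights a = sin((1−f)δ)/sin δ ≈ 1.860, b = sin(fδ)/sin δ ≈ 2.307.
p = a·p₁ + b·p₂ ≈ (0.309, -0.936, -0.166); φ = arcsin(p_z) ≈ -9.54°, λ = atan2(p_y, p_x) ≈ -71.73°.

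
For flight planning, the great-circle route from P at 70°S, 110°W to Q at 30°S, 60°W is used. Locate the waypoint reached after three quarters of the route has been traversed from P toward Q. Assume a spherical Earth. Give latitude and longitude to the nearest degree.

≈ 41°S, 66°W

The haversine formula gives a central angle δ ≈ 0.850 rad (48.7°) between the endpoints.
Interpolate at f = 3/4 with slerp weights a = sin((1−f)δ)/sin δ ≈ 0.281, b = sin(fδ)/sin δ ≈ 0.792.
p = a·p₁ + b·p₂ ≈ (0.310, -0.684, -0.660); φ = arcsin(p_z) ≈ -41.29°, λ = atan2(p_y, p_x) ≈ -65.62°.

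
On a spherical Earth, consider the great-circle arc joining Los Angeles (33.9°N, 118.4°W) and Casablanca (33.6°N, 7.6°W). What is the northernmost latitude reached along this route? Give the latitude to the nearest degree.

≈ 50°N

The great circle lies in the plane with unit normal n̂ = (p₁ × p₂)/|p₁ × p₂|.
Here n̂_z ≈ +0.648; the vertex latitude is φ_max = arccos|n̂_z| ≈ 49.6°.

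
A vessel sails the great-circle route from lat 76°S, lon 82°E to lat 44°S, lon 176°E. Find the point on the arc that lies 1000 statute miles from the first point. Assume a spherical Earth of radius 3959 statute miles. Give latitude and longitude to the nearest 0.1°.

≈ lat 73.1°S, lon 137.5°E

Write both endpoints as unit vectors p₁, p₂ with components (cos φ cos λ, cos φ sin λ, sin φ).
The central angle between the endpoints is δ = arccos(p₁·p₂) ≈ 0.847 rad (48.6°). The total great-circle distance is δ·R ≈ 0.847 × 3959 ≈ 3355 mi, so the target fraction is f = 1000/3355 ≈ 0.298.
Interpolate at f ≈ 0.298 with slerp weights a = sin((1−f)δ)/sin δ ≈ 0.748, b = sin(fδ)/sin δ ≈ 0.333.
p = a·p₁ + b·p₂ ≈ (-0.214, 0.196, -0.957); φ = arcsin(p_z) ≈ -73.13°, λ = atan2(p_y, p_x) ≈ 137.55°.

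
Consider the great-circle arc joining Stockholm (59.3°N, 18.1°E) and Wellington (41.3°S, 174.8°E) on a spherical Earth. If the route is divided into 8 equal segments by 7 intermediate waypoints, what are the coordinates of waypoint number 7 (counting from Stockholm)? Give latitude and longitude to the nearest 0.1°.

From cos δ = sin φ₁ sin φ₂ + cos φ₁ cos φ₂ cos Δλ, the central angle is δ ≈ 2.738 rad (156.9°).
Interpolate at f = 7/8 with slerp weights a = sin((1−f)δ)/sin δ ≈ 0.855, b = sin(fδ)/sin δ ≈ 1.729.
p = a·p₁ + b·p₂ ≈ (-0.878, 0.253, -0.406); φ = arcsin(p_z) ≈ -23.92°, λ = atan2(p_y, p_x) ≈ 163.91°.

≈ 23.9°S, 163.9°E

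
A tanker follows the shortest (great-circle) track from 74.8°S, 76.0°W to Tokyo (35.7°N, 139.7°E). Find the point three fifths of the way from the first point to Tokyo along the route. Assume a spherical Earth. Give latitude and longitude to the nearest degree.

≈ 18°S, 151°E

Write both endpoints as unit vectors p₁, p₂ with components (cos φ cos λ, cos φ sin λ, sin φ).
The central angle between the endpoints is δ = arccos(p₁·p₂) ≈ 2.398 rad (137.4°).
Interpolate at f = 3/5 with slerp weights a = sin((1−f)δ)/sin δ ≈ 1.209, b = sin(fδ)/sin δ ≈ 1.464.
p = a·p₁ + b·p₂ ≈ (-0.830, 0.461, -0.313); φ = arcsin(p_z) ≈ -18.22°, λ = atan2(p_y, p_x) ≈ 150.93°.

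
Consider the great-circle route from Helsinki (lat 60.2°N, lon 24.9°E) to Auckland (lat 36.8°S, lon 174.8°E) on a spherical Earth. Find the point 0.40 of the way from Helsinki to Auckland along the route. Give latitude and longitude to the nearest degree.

≈ lat 44°N, lon 131°E

Write both endpoints as unit vectors p₁, p₂ with components (cos φ cos λ, cos φ sin λ, sin φ).
The central angle between the endpoints is δ = arccos(p₁·p₂) ≈ 2.614 rad (149.8°).
Interpolate at f = 0.40 with slerp weights a = sin((1−f)δ)/sin δ ≈ 1.987, b = sin(fδ)/sin δ ≈ 1.719.
p = a·p₁ + b·p₂ ≈ (-0.475, 0.540, 0.694); φ = arcsin(p_z) ≈ 43.97°, λ = atan2(p_y, p_x) ≈ 131.33°.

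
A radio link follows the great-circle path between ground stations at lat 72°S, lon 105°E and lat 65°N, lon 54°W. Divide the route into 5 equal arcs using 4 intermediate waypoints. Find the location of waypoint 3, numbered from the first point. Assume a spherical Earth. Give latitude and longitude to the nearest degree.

Write both endpoints as unit vectors p₁, p₂ with components (cos φ cos λ, cos φ sin λ, sin φ).
The central angle between the endpoints is δ = arccos(p₁·p₂) ≈ 2.962 rad (169.7°).
Interpolate at f = 3/5 with slerp weights a = sin((1−f)δ)/sin δ ≈ 5.179, b = sin(fδ)/sin δ ≈ 5.472.
p = a·p₁ + b·p₂ ≈ (0.945, -0.325, 0.034); φ = arcsin(p_z) ≈ 1.94°, λ = atan2(p_y, p_x) ≈ -18.98°.

≈ lat 2°N, lon 19°W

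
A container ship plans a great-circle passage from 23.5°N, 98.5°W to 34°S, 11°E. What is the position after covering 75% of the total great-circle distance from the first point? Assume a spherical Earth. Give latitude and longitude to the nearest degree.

≈ 24°S, 21°W

Convert each endpoint to a unit vector on the sphere (x = cos φ cos λ, y = cos φ sin λ, z = sin φ).
The central angle between the endpoints is δ = arccos(p₁·p₂) ≈ 2.068 rad (118.5°).
Interpolate at f = 0.75 with slerp weights a = sin((1−f)δ)/sin δ ≈ 0.562, b = sin(fδ)/sin δ ≈ 1.137.
p = a·p₁ + b·p₂ ≈ (0.849, -0.330, -0.412); φ = arcsin(p_z) ≈ -24.32°, λ = atan2(p_y, p_x) ≈ -21.23°.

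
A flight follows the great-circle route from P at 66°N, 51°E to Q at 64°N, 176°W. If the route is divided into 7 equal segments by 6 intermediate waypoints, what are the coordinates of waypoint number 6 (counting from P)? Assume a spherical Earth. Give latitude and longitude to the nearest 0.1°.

≈ 69.8°N, 176.2°E

Convert each endpoint to a unit vector on the sphere (x = cos φ cos λ, y = cos φ sin λ, z = sin φ).
The central angle between the endpoints is δ = arccos(p₁·p₂) ≈ 0.796 rad (45.6°).
Interpolate at f = 6/7 with slerp weights a = sin((1−f)δ)/sin δ ≈ 0.159, b = sin(fδ)/sin δ ≈ 0.882.
p = a·p₁ + b·p₂ ≈ (-0.345, 0.023, 0.938); φ = arcsin(p_z) ≈ 69.76°, λ = atan2(p_y, p_x) ≈ 176.15°.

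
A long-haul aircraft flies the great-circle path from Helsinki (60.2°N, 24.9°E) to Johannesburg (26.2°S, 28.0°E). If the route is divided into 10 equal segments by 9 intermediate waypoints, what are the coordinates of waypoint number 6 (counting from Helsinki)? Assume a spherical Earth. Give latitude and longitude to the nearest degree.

≈ 8°N, 27°E

Convert each endpoint to a unit vector on the sphere (x = cos φ cos λ, y = cos φ sin λ, z = sin φ).
The central angle between the endpoints is δ = arccos(p₁·p₂) ≈ 1.509 rad (86.4°).
Interpolate at f = 6/10 with slerp weights a = sin((1−f)δ)/sin δ ≈ 0.569, b = sin(fδ)/sin δ ≈ 0.788.
p = a·p₁ + b·p₂ ≈ (0.881, 0.451, 0.145); φ = arcsin(p_z) ≈ 8.36°, λ = atan2(p_y, p_x) ≈ 27.12°.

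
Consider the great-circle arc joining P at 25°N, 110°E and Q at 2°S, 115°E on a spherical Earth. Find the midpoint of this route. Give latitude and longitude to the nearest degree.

≈ 12°N, 113°E

Write both endpoints as unit vectors p₁, p₂ with components (cos φ cos λ, cos φ sin λ, sin φ).
The central angle between the endpoints is δ = arccos(p₁·p₂) ≈ 0.479 rad (27.4°).
Interpolate at f = 1/2 with slerp weights a = sin((1−f)δ)/sin δ ≈ 0.515, b = sin(fδ)/sin δ ≈ 0.515.
p = a·p₁ + b·p₂ ≈ (-0.377, 0.904, 0.200); φ = arcsin(p_z) ≈ 11.51°, λ = atan2(p_y, p_x) ≈ 112.62°.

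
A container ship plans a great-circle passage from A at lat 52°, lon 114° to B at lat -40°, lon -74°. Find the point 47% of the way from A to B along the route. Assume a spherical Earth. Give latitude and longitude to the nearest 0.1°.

Write both endpoints as unit vectors p₁, p₂ with components (cos φ cos λ, cos φ sin λ, sin φ).
The central angle between the endpoints is δ = arccos(p₁·p₂) ≈ 2.911 rad (166.8°).
Interpolate at f = 0.47 with slerp weights a = sin((1−f)δ)/sin δ ≈ 4.376, b = sin(fδ)/sin δ ≈ 4.288.
p = a·p₁ + b·p₂ ≈ (-0.190, -0.696, 0.692); φ = arcsin(p_z) ≈ 43.78°, λ = atan2(p_y, p_x) ≈ -105.29°.

≈ lat 43.8°, lon -105.3°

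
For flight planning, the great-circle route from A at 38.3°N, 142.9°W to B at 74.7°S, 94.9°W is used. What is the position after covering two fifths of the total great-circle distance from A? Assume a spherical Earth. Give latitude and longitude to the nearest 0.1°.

≈ 7.8°S, 133.5°W

From cos δ = sin φ₁ sin φ₂ + cos φ₁ cos φ₂ cos Δλ, the central angle is δ ≈ 2.048 rad (117.3°).
Interpolate at f = 2/5 with slerp weights a = sin((1−f)δ)/sin δ ≈ 1.061, b = sin(fδ)/sin δ ≈ 0.822.
p = a·p₁ + b·p₂ ≈ (-0.682, -0.718, -0.136); φ = arcsin(p_z) ≈ -7.82°, λ = atan2(p_y, p_x) ≈ -133.53°.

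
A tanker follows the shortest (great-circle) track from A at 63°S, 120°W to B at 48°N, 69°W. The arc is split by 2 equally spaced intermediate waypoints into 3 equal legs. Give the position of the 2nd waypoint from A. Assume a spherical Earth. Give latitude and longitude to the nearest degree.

≈ 11°N, 84°W

Write both endpoints as unit vectors p₁, p₂ with components (cos φ cos λ, cos φ sin λ, sin φ).
The central angle between the endpoints is δ = arccos(p₁·p₂) ≈ 2.061 rad (118.1°).
Interpolate at f = 2/3 with slerp weights a = sin((1−f)δ)/sin δ ≈ 0.719, b = sin(fδ)/sin δ ≈ 1.112.
p = a·p₁ + b·p₂ ≈ (0.103, -0.977, 0.186); φ = arcsin(p_z) ≈ 10.69°, λ = atan2(p_y, p_x) ≈ -83.96°.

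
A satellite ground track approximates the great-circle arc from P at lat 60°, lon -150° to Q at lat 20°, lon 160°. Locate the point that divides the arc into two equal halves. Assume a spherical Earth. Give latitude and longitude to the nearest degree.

≈ lat 43°, lon 177°

Convert each endpoint to a unit vector on the sphere (x = cos φ cos λ, y = cos φ sin λ, z = sin φ).
The central angle between the endpoints is δ = arccos(p₁·p₂) ≈ 0.930 rad (53.3°).
Interpolate at f = 1/2 with slerp weights a = sin((1−f)δ)/sin δ ≈ 0.559, b = sin(fδ)/sin δ ≈ 0.559.
p = a·p₁ + b·p₂ ≈ (-0.736, 0.040, 0.676); φ = arcsin(p_z) ≈ 42.51°, λ = atan2(p_y, p_x) ≈ 176.89°.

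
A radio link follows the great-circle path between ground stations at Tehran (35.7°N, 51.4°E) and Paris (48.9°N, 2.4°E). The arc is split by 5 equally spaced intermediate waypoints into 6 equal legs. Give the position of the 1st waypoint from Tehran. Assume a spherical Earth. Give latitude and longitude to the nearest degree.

≈ (39°N, 45°E)

Write both endpoints as unit vectors p₁, p₂ with components (cos φ cos λ, cos φ sin λ, sin φ).
The central angle between the endpoints is δ = arccos(p₁·p₂) ≈ 0.660 rad (37.8°).
Interpolate at f = 1/6 with slerp weights a = sin((1−f)δ)/sin δ ≈ 0.853, b = sin(fδ)/sin δ ≈ 0.179.
p = a·p₁ + b·p₂ ≈ (0.550, 0.546, 0.632); φ = arcsin(p_z) ≈ 39.23°, λ = atan2(p_y, p_x) ≈ 44.82°.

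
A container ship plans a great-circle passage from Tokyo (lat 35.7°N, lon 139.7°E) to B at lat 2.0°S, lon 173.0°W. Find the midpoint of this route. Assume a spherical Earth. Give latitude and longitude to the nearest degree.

Convert each endpoint to a unit vector on the sphere (x = cos φ cos λ, y = cos φ sin λ, z = sin φ).
The central angle between the endpoints is δ = arccos(p₁·p₂) ≈ 1.012 rad (58.0°).
Interpolate at f = 1/2 with slerp weights a = sin((1−f)δ)/sin δ ≈ 0.572, b = sin(fδ)/sin δ ≈ 0.572.
p = a·p₁ + b·p₂ ≈ (-0.921, 0.231, 0.314); φ = arcsin(p_z) ≈ 18.28°, λ = atan2(p_y, p_x) ≈ 165.94°.

≈ lat 18°N, lon 166°E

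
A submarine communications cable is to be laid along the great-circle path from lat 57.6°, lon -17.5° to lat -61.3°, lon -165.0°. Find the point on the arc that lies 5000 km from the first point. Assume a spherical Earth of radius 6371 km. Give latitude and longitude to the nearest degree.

≈ lat 25°, lon -62°

Write both endpoints as unit vectors p₁, p₂ with components (cos φ cos λ, cos φ sin λ, sin φ).
The central angle between the endpoints is δ = arccos(p₁·p₂) ≈ 2.849 rad (163.3°). The total great-circle distance is δ·R ≈ 2.849 × 6371 ≈ 18154 km, so the target fraction is f = 5000/18154 ≈ 0.275.
Interpolate at f ≈ 0.275 with slerp weights a = sin((1−f)δ)/sin δ ≈ 3.057, b = sin(fδ)/sin δ ≈ 2.453.
p = a·p₁ + b·p₂ ≈ (0.424, -0.797, 0.429); φ = arcsin(p_z) ≈ 25.41°, λ = atan2(p_y, p_x) ≈ -61.99°.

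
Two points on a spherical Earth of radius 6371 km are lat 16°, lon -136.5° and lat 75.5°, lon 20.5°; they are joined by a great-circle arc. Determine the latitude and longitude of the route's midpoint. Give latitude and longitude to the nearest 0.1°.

Write both endpoints as unit vectors p₁, p₂ with components (cos φ cos λ, cos φ sin λ, sin φ).
The central angle between the endpoints is δ = arccos(p₁·p₂) ≈ 1.525 rad (87.4°).
Interpolate at f = 1/2 with slerp weights a = sin((1−f)δ)/sin δ ≈ 0.692, b = sin(fδ)/sin δ ≈ 0.692.
p = a·p₁ + b·p₂ ≈ (-0.320, -0.397, 0.860); φ = arcsin(p_z) ≈ 59.34°, λ = atan2(p_y, p_x) ≈ -128.88°.

≈ lat 59.3°, lon -128.9°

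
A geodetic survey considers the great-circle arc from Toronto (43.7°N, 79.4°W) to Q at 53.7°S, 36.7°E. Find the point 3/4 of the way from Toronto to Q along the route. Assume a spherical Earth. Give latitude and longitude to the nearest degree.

≈ 36°S, 6°W

Write both endpoints as unit vectors p₁, p₂ with components (cos φ cos λ, cos φ sin λ, sin φ).
The central angle between the endpoints is δ = arccos(p₁·p₂) ≈ 2.411 rad (138.2°).
Interpolate at f = 3/4 with slerp weights a = sin((1−f)δ)/sin δ ≈ 0.850, b = sin(fδ)/sin δ ≈ 1.457.
p = a·p₁ + b·p₂ ≈ (0.805, -0.089, -0.587); φ = arcsin(p_z) ≈ -35.95°, λ = atan2(p_y, p_x) ≈ -6.28°.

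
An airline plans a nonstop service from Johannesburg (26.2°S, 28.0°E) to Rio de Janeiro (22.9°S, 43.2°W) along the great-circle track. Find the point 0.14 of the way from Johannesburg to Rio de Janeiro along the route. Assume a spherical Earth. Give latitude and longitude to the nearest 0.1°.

≈ 28.0°S, 18.1°E

Write both endpoints as unit vectors p₁, p₂ with components (cos φ cos λ, cos φ sin λ, sin φ).
The central angle between the endpoints is δ = arccos(p₁·p₂) ≈ 1.117 rad (64.0°).
Interpolate at f = 0.14 with slerp weights a = sin((1−f)δ)/sin δ ≈ 0.912, b = sin(fδ)/sin δ ≈ 0.173.
p = a·p₁ + b·p₂ ≈ (0.839, 0.275, -0.470); φ = arcsin(p_z) ≈ -28.04°, λ = atan2(p_y, p_x) ≈ 18.14°.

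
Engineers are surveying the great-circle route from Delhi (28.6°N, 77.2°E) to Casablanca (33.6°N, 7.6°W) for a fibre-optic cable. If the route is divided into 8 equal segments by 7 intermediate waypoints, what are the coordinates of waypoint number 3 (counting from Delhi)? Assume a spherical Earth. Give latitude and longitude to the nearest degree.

≈ 38°N, 47°E

Write both endpoints as unit vectors p₁, p₂ with components (cos φ cos λ, cos φ sin λ, sin φ).
The central angle between the endpoints is δ = arccos(p₁·p₂) ≈ 1.233 rad (70.7°).
Interpolate at f = 3/8 with slerp weights a = sin((1−f)δ)/sin δ ≈ 0.738, b = sin(fδ)/sin δ ≈ 0.473.
p = a·p₁ + b·p₂ ≈ (0.534, 0.580, 0.615); φ = arcsin(p_z) ≈ 37.96°, λ = atan2(p_y, p_x) ≈ 47.37°.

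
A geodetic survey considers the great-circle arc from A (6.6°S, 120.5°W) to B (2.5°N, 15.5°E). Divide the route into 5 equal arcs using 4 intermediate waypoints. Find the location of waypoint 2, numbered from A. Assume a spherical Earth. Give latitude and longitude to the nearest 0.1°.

Convert each endpoint to a unit vector on the sphere (x = cos φ cos λ, y = cos φ sin λ, z = sin φ).
The central angle between the endpoints is δ = arccos(p₁·p₂) ≈ 2.373 rad (136.0°).
Interpolate at f = 2/5 with slerp weights a = sin((1−f)δ)/sin δ ≈ 1.423, b = sin(fδ)/sin δ ≈ 1.170.
p = a·p₁ + b·p₂ ≈ (0.408, -0.906, -0.113); φ = arcsin(p_z) ≈ -6.46°, λ = atan2(p_y, p_x) ≈ -65.73°.

≈ (6.5°S, 65.7°W)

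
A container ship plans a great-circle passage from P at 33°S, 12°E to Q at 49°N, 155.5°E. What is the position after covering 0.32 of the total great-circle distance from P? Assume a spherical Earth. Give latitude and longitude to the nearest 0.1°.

≈ 2.4°N, 45.6°E

Write both endpoints as unit vectors p₁, p₂ with components (cos φ cos λ, cos φ sin λ, sin φ).
The central angle between the endpoints is δ = arccos(p₁·p₂) ≈ 2.593 rad (148.6°).
Interpolate at f = 0.32 with slerp weights a = sin((1−f)δ)/sin δ ≈ 1.883, b = sin(fδ)/sin δ ≈ 1.415.
p = a·p₁ + b·p₂ ≈ (0.700, 0.713, 0.043); φ = arcsin(p_z) ≈ 2.45°, λ = atan2(p_y, p_x) ≈ 45.56°.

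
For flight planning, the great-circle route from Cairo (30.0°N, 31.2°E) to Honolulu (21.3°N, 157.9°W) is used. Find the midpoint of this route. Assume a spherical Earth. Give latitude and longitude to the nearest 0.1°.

≈ 79.7°N, 141.3°E

Convert each endpoint to a unit vector on the sphere (x = cos φ cos λ, y = cos φ sin λ, z = sin φ).
The central angle between the endpoints is δ = arccos(p₁·p₂) ≈ 2.233 rad (128.0°).
Interpolate at f = 1/2 with slerp weights a = sin((1−f)δ)/sin δ ≈ 1.140, b = sin(fδ)/sin δ ≈ 1.140.
p = a·p₁ + b·p₂ ≈ (-0.140, 0.112, 0.984); φ = arcsin(p_z) ≈ 79.70°, λ = atan2(p_y, p_x) ≈ 141.31°.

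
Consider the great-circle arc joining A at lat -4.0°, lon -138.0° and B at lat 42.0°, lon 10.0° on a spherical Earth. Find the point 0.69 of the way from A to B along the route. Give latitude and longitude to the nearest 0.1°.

Convert each endpoint to a unit vector on the sphere (x = cos φ cos λ, y = cos φ sin λ, z = sin φ).
The central angle between the endpoints is δ = arccos(p₁·p₂) ≈ 2.312 rad (132.5°).
Interpolate at f = 0.69 with slerp weights a = sin((1−f)δ)/sin δ ≈ 0.891, b = sin(fδ)/sin δ ≈ 1.356.
p = a·p₁ + b·p₂ ≈ (0.332, -0.420, 0.845); φ = arcsin(p_z) ≈ 57.66°, λ = atan2(p_y, p_x) ≈ -51.68°.

≈ lat 57.7°, lon -51.7°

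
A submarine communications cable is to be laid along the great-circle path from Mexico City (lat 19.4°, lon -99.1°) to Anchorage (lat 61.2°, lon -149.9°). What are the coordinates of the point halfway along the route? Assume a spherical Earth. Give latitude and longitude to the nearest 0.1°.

≈ lat 42.9°, lon -115.8°

Convert each endpoint to a unit vector on the sphere (x = cos φ cos λ, y = cos φ sin λ, z = sin φ).
The central angle between the endpoints is δ = arccos(p₁·p₂) ≈ 0.954 rad (54.7°).
Interpolate at f = 1/2 with slerp weights a = sin((1−f)δ)/sin δ ≈ 0.563, b = sin(fδ)/sin δ ≈ 0.563.
p = a·p₁ + b·p₂ ≈ (-0.319, -0.660, 0.680); φ = arcsin(p_z) ≈ 42.86°, λ = atan2(p_y, p_x) ≈ -115.76°.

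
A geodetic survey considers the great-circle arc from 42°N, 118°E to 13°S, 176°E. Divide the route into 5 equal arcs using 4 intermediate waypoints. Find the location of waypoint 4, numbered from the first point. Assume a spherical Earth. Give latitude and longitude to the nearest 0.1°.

From cos δ = sin φ₁ sin φ₂ + cos φ₁ cos φ₂ cos Δλ, the central angle is δ ≈ 1.335 rad (76.5°).
Interpolate at f = 4/5 with slerp weights a = sin((1−f)δ)/sin δ ≈ 0.271, b = sin(fδ)/sin δ ≈ 0.901.
p = a·p₁ + b·p₂ ≈ (-0.971, 0.239, -0.021); φ = arcsin(p_z) ≈ -1.21°, λ = atan2(p_y, p_x) ≈ 166.15°.

≈ 1.2°S, 166.1°E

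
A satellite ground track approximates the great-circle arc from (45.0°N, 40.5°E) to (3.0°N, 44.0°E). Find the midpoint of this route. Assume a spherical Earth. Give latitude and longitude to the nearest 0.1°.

The haversine formula gives a central angle δ ≈ 0.735 rad (42.1°) between the endpoints.
Interpolate at f = 1/2 with slerp weights a = sin((1−f)δ)/sin δ ≈ 0.536, b = sin(fδ)/sin δ ≈ 0.536.
p = a·p₁ + b·p₂ ≈ (0.673, 0.618, 0.407); φ = arcsin(p_z) ≈ 24.01°, λ = atan2(p_y, p_x) ≈ 42.55°.

≈ (24.0°N, 42.5°E)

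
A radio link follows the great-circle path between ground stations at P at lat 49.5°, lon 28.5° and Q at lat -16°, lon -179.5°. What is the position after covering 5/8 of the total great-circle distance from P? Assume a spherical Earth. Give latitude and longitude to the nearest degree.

≈ lat 30°, lon 155°

From cos δ = sin φ₁ sin φ₂ + cos φ₁ cos φ₂ cos Δλ, the central angle is δ ≈ 2.435 rad (139.5°).
Interpolate at f = 5/8 with slerp weights a = sin((1−f)δ)/sin δ ≈ 1.220, b = sin(fδ)/sin δ ≈ 1.539.
p = a·p₁ + b·p₂ ≈ (-0.783, 0.365, 0.503); φ = arcsin(p_z) ≈ 30.21°, λ = atan2(p_y, p_x) ≈ 155.01°.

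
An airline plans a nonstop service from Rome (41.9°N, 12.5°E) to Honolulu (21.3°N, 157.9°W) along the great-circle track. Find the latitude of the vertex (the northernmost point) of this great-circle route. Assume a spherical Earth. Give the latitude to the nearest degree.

≈ 83°N

The great circle lies in the plane with unit normal n̂ = (p₁ × p₂)/|p₁ × p₂|.
Here n̂_z ≈ -0.129; the vertex latitude is φ_max = arccos|n̂_z| ≈ 82.6°.
Check via Clairaut: cos φ_max = |cos φ₁| · sin C = cos(41.9°)·sin(10.0°) ≈ 0.129, again giving ≈ 82.6°.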